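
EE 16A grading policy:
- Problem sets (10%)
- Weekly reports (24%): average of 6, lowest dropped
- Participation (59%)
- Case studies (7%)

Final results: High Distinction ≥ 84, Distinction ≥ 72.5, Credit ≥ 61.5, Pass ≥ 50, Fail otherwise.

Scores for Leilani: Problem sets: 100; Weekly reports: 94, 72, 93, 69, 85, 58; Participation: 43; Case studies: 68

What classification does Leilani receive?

Weekly reports: drop 58 → average of remaining 5 = 413/5 = 82.6
Weighted total:
  Problem sets 100 × 0.1 = 10
  Weekly reports 82.6 × 0.24 = 19.824
  Participation 43 × 0.59 = 25.37
  Case studies 68 × 0.07 = 4.76
Sum = 59.954
59.954 is ≥ 50 and < 61.5 → Pass

Pass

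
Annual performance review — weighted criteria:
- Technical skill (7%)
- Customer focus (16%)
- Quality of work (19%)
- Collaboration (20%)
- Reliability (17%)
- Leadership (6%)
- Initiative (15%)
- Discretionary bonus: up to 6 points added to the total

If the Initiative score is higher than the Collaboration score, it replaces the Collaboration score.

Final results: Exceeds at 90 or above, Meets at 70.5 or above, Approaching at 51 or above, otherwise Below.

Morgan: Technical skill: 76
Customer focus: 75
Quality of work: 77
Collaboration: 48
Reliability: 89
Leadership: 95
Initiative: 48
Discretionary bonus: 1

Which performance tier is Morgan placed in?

Initiative (48) ≤ Collaboration (48), so Collaboration stays at 48.
Weighted total:
  Technical skill 76 × 0.07 = 5.32
  Customer focus 75 × 0.16 = 12
  Quality of work 77 × 0.19 = 14.63
  Collaboration 48 × 0.2 = 9.6
  Reliability 89 × 0.17 = 15.13
  Leadership 95 × 0.06 = 5.7
  Initiative 48 × 0.15 = 7.2
Sum = 69.58
Discretionary bonus: 69.58 + 1 = 70.58
70.58 is ≥ 70.5 and < 90 → Meets

Meets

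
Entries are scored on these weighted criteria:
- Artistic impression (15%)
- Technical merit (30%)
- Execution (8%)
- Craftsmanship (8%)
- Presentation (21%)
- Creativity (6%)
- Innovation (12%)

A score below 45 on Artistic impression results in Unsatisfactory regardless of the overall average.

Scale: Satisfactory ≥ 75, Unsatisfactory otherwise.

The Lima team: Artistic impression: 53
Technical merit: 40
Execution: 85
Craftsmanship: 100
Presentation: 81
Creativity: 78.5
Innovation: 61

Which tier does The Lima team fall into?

Artistic impression score 53 ≥ 45: minimum met.
Weighted total:
  Artistic impression 53 × 0.15 = 7.95
  Technical merit 40 × 0.3 = 12
  Execution 85 × 0.08 = 6.8
  Craftsmanship 100 × 0.08 = 8
  Presentation 81 × 0.21 = 17.01
  Creativity 78.5 × 0.06 = 4.71
  Innovation 61 × 0.12 = 7.32
Sum = 63.79
63.79 < 75 → Unsatisfactory

Unsatisfactory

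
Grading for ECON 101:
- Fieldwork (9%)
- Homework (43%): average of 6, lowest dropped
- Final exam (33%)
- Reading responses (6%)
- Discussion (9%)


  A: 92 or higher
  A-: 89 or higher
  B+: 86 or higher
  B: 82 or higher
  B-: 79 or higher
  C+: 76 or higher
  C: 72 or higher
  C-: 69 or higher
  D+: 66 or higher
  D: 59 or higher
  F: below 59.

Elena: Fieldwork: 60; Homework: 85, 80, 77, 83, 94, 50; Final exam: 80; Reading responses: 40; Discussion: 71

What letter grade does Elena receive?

C+

Homework: drop 50 → average of remaining 5 = 419/5 = 83.8
Weighted total:
  Fieldwork 60 × 0.09 = 5.4
  Homework 83.8 × 0.43 = 36.034
  Final exam 80 × 0.33 = 26.4
  Reading responses 40 × 0.06 = 2.4
  Discussion 71 × 0.09 = 6.39
Sum = 76.624
76.624 is ≥ 76 and < 79 → C+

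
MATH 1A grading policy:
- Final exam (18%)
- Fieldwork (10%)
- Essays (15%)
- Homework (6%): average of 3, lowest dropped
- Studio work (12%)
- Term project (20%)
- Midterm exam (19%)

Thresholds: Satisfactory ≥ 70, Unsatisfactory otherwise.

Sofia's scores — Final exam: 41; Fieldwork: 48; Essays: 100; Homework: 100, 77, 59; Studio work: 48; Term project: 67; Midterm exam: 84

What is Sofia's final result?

Unsatisfactory

Homework: drop 59 → average of remaining 2 = 177/2 = 88.5
Weighted total:
  Final exam 41 × 0.18 = 7.38
  Fieldwork 48 × 0.1 = 4.8
  Essays 100 × 0.15 = 15
  Homework 88.5 × 0.06 = 5.31
  Studio work 48 × 0.12 = 5.76
  Term project 67 × 0.2 = 13.4
  Midterm exam 84 × 0.19 = 15.96
Sum = 67.61
67.61 < 70 → Unsatisfactory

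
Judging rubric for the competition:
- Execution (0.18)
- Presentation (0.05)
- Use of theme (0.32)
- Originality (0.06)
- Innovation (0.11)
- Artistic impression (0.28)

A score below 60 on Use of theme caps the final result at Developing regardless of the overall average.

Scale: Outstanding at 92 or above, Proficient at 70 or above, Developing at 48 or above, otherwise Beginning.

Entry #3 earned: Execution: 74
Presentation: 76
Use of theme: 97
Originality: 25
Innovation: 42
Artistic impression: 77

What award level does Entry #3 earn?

Proficient

Use of theme score 97 ≥ 60: minimum met.
Weighted total:
  Execution 74 × 0.18 = 13.32
  Presentation 76 × 0.05 = 3.8
  Use of theme 97 × 0.32 = 31.04
  Originality 25 × 0.06 = 1.5
  Innovation 42 × 0.11 = 4.62
  Artistic impression 77 × 0.28 = 21.56
Sum = 75.84
75.84 is ≥ 70 and < 92 → Proficient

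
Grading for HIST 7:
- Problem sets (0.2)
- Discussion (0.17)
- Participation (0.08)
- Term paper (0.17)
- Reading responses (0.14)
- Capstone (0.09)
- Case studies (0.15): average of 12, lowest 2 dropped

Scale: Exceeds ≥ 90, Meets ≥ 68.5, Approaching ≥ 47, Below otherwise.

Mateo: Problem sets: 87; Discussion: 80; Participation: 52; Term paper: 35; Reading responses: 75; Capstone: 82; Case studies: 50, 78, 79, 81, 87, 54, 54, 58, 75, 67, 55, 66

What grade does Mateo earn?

Meets

Case studies: drop 50, 54 → average of remaining 10 = 700/10 = 70
Weighted total:
  Problem sets 87 × 0.2 = 17.4
  Discussion 80 × 0.17 = 13.6
  Participation 52 × 0.08 = 4.16
  Term paper 35 × 0.17 = 5.95
  Reading responses 75 × 0.14 = 10.5
  Capstone 82 × 0.09 = 7.38
  Case studies 70 × 0.15 = 10.5
Sum = 69.49
69.49 is ≥ 68.5 and < 90 → Meets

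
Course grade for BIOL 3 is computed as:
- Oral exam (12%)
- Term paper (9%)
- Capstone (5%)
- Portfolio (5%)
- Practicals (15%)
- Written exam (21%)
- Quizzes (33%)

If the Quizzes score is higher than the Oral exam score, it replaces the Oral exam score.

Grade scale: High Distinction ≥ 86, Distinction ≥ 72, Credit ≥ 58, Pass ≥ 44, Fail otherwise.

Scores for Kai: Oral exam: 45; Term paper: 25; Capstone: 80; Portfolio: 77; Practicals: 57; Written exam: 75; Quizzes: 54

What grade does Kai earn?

Credit

Quizzes (54) > Oral exam (45), so Oral exam counts as 54.
Weighted total:
  Oral exam 54 × 0.12 = 6.48
  Term paper 25 × 0.09 = 2.25
  Capstone 80 × 0.05 = 4
  Portfolio 77 × 0.05 = 3.85
  Practicals 57 × 0.15 = 8.55
  Written exam 75 × 0.21 = 15.75
  Quizzes 54 × 0.33 = 17.82
Sum = 58.7
58.7 is ≥ 58 and < 72 → Credit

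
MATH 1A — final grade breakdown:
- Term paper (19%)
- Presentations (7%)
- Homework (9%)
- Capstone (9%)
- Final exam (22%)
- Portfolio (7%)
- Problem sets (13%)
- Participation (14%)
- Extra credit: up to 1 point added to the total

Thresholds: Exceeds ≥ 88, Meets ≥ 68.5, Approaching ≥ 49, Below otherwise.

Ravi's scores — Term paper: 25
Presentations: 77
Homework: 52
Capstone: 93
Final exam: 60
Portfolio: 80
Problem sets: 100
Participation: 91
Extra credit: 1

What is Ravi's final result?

Meets

Weighted total:
  Term paper 25 × 0.19 = 4.75
  Presentations 77 × 0.07 = 5.39
  Homework 52 × 0.09 = 4.68
  Capstone 93 × 0.09 = 8.37
  Final exam 60 × 0.22 = 13.2
  Portfolio 80 × 0.07 = 5.6
  Problem sets 100 × 0.13 = 13
  Participation 91 × 0.14 = 12.74
Sum = 67.73
Extra credit: 67.73 + 1 = 68.73
68.73 is ≥ 68.5 and < 88 → Meets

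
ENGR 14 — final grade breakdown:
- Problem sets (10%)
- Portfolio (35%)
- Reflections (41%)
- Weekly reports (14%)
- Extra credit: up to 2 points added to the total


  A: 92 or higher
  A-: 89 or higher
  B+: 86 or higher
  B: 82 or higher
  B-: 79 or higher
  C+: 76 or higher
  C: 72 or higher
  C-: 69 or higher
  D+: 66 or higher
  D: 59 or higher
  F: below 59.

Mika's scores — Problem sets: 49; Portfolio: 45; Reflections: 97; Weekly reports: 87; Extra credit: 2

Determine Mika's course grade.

Weighted total:
  Problem sets 49 × 0.1 = 4.9
  Portfolio 45 × 0.35 = 15.75
  Reflections 97 × 0.41 = 39.77
  Weekly reports 87 × 0.14 = 12.18
Sum = 72.6
Extra credit: 72.6 + 2 = 74.6
74.6 is ≥ 72 and < 76 → C

C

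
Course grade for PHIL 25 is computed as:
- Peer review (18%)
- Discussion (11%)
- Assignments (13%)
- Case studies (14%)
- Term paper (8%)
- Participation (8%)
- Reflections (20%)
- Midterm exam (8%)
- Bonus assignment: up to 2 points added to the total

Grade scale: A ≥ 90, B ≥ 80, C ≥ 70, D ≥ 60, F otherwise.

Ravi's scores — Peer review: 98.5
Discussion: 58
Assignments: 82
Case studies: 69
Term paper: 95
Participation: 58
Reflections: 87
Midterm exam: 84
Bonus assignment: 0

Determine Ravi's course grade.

B

Weighted total:
  Peer review 98.5 × 0.18 = 17.73
  Discussion 58 × 0.11 = 6.38
  Assignments 82 × 0.13 = 10.66
  Case studies 69 × 0.14 = 9.66
  Term paper 95 × 0.08 = 7.6
  Participation 58 × 0.08 = 4.64
  Reflections 87 × 0.2 = 17.4
  Midterm exam 84 × 0.08 = 6.72
Sum = 80.79
Bonus assignment: 80.79 + 0 = 80.79
80.79 is ≥ 80 and < 90 → B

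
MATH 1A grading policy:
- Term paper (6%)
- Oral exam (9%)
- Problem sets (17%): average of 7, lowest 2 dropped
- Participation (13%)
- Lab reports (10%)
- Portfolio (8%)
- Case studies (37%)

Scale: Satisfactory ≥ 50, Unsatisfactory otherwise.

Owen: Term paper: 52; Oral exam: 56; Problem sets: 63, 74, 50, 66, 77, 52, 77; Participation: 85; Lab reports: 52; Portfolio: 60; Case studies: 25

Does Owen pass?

Satisfactory

Problem sets: drop 50, 52 → average of remaining 5 = 357/5 = 71.4
Weighted total:
  Term paper 52 × 0.06 = 3.12
  Oral exam 56 × 0.09 = 5.04
  Problem sets 71.4 × 0.17 = 12.138
  Participation 85 × 0.13 = 11.05
  Lab reports 52 × 0.1 = 5.2
  Portfolio 60 × 0.08 = 4.8
  Case studies 25 × 0.37 = 9.25
Sum = 50.598
50.598 ≥ 50 → Satisfactory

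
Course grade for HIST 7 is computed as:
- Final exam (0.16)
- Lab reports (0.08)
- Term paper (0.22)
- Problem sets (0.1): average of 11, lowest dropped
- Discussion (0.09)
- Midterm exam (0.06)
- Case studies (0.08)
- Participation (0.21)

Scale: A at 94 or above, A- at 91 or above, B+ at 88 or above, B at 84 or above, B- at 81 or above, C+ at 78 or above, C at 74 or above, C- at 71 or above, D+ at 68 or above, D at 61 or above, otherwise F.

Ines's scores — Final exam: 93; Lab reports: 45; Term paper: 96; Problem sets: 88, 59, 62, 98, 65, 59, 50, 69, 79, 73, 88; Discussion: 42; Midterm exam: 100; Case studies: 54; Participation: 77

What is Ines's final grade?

Problem sets: drop 50 → average of remaining 10 = 740/10 = 74
Weighted total:
  Final exam 93 × 0.16 = 14.88
  Lab reports 45 × 0.08 = 3.6
  Term paper 96 × 0.22 = 21.12
  Problem sets 74 × 0.1 = 7.4
  Discussion 42 × 0.09 = 3.78
  Midterm exam 100 × 0.06 = 6
  Case studies 54 × 0.08 = 4.32
  Participation 77 × 0.21 = 16.17
Sum = 77.27
77.27 is ≥ 74 and < 78 → C

C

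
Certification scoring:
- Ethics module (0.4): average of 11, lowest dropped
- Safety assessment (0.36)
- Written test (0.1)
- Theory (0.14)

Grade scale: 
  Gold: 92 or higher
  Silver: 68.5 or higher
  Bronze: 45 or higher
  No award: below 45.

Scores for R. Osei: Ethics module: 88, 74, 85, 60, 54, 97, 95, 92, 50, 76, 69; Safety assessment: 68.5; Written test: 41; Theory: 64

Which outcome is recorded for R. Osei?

Silver

Ethics module: drop 50 → average of remaining 10 = 790/10 = 79
Weighted total:
  Ethics module 79 × 0.4 = 31.6
  Safety assessment 68.5 × 0.36 = 24.66
  Written test 41 × 0.1 = 4.1
  Theory 64 × 0.14 = 8.96
Sum = 69.32
69.32 is ≥ 68.5 and < 92 → Silver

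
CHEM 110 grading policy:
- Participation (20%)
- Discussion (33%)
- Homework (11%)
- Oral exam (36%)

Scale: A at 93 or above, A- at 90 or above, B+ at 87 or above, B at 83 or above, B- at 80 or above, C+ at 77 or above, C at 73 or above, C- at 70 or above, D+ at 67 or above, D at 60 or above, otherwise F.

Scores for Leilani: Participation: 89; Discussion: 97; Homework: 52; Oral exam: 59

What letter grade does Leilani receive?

Weighted total:
  Participation 89 × 0.2 = 17.8
  Discussion 97 × 0.33 = 32.01
  Homework 52 × 0.11 = 5.72
  Oral exam 59 × 0.36 = 21.24
Sum = 76.77
76.77 is ≥ 73 and < 77 → C

C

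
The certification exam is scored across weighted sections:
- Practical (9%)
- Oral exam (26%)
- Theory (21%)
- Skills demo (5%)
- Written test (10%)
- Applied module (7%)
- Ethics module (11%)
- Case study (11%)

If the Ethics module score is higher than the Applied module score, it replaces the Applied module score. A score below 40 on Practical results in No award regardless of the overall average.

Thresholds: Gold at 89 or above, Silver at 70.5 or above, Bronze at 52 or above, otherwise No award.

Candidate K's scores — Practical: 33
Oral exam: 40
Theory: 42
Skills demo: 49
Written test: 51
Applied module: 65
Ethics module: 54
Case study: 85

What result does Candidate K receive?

Ethics module (54) ≤ Applied module (65), so Applied module stays at 65.
Practical score 33 < 40: minimum not met.
Weighted total:
  Practical 33 × 0.09 = 2.97
  Oral exam 40 × 0.26 = 10.4
  Theory 42 × 0.21 = 8.82
  Skills demo 49 × 0.05 = 2.45
  Written test 51 × 0.1 = 5.1
  Applied module 65 × 0.07 = 4.55
  Ethics module 54 × 0.11 = 5.94
  Case study 85 × 0.11 = 9.35
Sum = 49.58
Because the Practical minimum was not met, the result is No award.

No award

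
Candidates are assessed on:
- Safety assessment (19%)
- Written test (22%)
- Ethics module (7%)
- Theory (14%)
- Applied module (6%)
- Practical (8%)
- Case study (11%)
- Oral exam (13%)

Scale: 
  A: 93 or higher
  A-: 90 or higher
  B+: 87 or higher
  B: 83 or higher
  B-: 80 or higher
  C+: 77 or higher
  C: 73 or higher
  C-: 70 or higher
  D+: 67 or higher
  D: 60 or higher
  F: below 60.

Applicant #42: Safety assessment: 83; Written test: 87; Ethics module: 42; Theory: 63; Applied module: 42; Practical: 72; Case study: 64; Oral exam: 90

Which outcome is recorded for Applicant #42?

C

Weighted total:
  Safety assessment 83 × 0.19 = 15.77
  Written test 87 × 0.22 = 19.14
  Ethics module 42 × 0.07 = 2.94
  Theory 63 × 0.14 = 8.82
  Applied module 42 × 0.06 = 2.52
  Practical 72 × 0.08 = 5.76
  Case study 64 × 0.11 = 7.04
  Oral exam 90 × 0.13 = 11.7
Sum = 73.69
73.69 is ≥ 73 and < 77 → C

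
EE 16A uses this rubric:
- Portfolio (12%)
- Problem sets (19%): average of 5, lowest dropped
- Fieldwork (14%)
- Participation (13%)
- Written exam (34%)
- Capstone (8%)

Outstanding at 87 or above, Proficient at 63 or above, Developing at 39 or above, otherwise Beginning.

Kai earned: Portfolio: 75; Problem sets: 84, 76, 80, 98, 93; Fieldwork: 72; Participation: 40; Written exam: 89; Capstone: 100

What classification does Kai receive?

Proficient

Problem sets: drop 76 → average of remaining 4 = 355/4 = 88.75
Weighted total:
  Portfolio 75 × 0.12 = 9
  Problem sets 88.75 × 0.19 = 16.8625
  Fieldwork 72 × 0.14 = 10.08
  Participation 40 × 0.13 = 5.2
  Written exam 89 × 0.34 = 30.26
  Capstone 100 × 0.08 = 8
Sum = 79.4025
79.4025 is ≥ 63 and < 87 → Proficient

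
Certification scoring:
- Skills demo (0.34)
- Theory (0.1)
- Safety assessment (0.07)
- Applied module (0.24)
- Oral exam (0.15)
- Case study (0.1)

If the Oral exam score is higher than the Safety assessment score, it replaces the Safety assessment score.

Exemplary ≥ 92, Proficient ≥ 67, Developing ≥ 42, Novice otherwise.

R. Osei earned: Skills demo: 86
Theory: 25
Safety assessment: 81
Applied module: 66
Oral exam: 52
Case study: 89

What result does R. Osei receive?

Oral exam (52) ≤ Safety assessment (81), so Safety assessment stays at 81.
Weighted total:
  Skills demo 86 × 0.34 = 29.24
  Theory 25 × 0.1 = 2.5
  Safety assessment 81 × 0.07 = 5.67
  Applied module 66 × 0.24 = 15.84
  Oral exam 52 × 0.15 = 7.8
  Case study 89 × 0.1 = 8.9
Sum = 69.95
69.95 is ≥ 67 and < 92 → Proficient

Proficient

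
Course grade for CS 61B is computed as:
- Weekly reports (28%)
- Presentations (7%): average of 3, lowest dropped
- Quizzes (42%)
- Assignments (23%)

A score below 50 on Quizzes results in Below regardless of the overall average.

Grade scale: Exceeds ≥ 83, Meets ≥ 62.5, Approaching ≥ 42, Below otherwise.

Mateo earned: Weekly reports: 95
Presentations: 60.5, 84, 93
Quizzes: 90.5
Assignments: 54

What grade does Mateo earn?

Presentations: drop 60.5 → average of remaining 2 = 177/2 = 88.5
Quizzes score 90.5 ≥ 50: minimum met.
Weighted total:
  Weekly reports 95 × 0.28 = 26.6
  Presentations 88.5 × 0.07 = 6.195
  Quizzes 90.5 × 0.42 = 38.01
  Assignments 54 × 0.23 = 12.42
Sum = 83.225
83.225 ≥ 83 → Exceeds

Exceeds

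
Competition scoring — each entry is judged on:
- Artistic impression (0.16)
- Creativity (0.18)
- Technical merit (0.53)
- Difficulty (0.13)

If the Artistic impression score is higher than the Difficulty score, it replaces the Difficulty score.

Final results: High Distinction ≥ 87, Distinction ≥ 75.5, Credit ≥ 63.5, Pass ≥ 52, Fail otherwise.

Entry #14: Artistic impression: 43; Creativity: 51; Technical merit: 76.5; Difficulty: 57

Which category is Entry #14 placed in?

Artistic impression (43) ≤ Difficulty (57), so Difficulty stays at 57.
Weighted total:
  Artistic impression 43 × 0.16 = 6.88
  Creativity 51 × 0.18 = 9.18
  Technical merit 76.5 × 0.53 = 40.545
  Difficulty 57 × 0.13 = 7.41
Sum = 64.015
64.015 is ≥ 63.5 and < 75.5 → Credit

Credit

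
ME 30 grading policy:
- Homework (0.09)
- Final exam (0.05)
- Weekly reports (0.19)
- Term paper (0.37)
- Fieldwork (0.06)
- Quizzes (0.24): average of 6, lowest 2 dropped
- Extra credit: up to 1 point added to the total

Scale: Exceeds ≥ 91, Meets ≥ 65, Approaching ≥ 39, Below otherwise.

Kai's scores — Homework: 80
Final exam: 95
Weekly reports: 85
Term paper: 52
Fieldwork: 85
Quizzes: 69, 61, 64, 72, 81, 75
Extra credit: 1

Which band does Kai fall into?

Meets

Quizzes: drop 61, 64 → average of remaining 4 = 297/4 = 74.25
Weighted total:
  Homework 80 × 0.09 = 7.2
  Final exam 95 × 0.05 = 4.75
  Weekly reports 85 × 0.19 = 16.15
  Term paper 52 × 0.37 = 19.24
  Fieldwork 85 × 0.06 = 5.1
  Quizzes 74.25 × 0.24 = 17.82
Sum = 70.26
Extra credit: 70.26 + 1 = 71.26
71.26 is ≥ 65 and < 91 → Meets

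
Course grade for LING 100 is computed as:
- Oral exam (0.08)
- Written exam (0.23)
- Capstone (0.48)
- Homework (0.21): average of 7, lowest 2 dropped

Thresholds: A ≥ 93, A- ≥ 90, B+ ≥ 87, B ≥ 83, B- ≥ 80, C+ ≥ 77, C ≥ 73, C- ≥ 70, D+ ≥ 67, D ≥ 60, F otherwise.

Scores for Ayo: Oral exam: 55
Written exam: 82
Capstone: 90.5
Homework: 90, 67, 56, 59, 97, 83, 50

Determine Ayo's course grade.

Homework: drop 50, 56 → average of remaining 5 = 396/5 = 79.2
Weighted total:
  Oral exam 55 × 0.08 = 4.4
  Written exam 82 × 0.23 = 18.86
  Capstone 90.5 × 0.48 = 43.44
  Homework 79.2 × 0.21 = 16.632
Sum = 83.332
83.332 is ≥ 83 and < 87 → B

B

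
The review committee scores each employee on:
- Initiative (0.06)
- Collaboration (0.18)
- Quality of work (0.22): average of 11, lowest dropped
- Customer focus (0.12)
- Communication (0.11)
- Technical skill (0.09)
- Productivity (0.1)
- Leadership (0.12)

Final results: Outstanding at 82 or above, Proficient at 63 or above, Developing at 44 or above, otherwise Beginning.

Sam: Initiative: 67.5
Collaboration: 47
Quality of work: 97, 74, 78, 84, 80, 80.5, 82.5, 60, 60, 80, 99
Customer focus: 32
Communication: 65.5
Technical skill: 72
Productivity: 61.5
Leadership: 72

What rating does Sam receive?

Quality of work: drop 60 → average of remaining 10 = 815/10 = 81.5
Weighted total:
  Initiative 67.5 × 0.06 = 4.05
  Collaboration 47 × 0.18 = 8.46
  Quality of work 81.5 × 0.22 = 17.93
  Customer focus 32 × 0.12 = 3.84
  Communication 65.5 × 0.11 = 7.205
  Technical skill 72 × 0.09 = 6.48
  Productivity 61.5 × 0.1 = 6.15
  Leadership 72 × 0.12 = 8.64
Sum = 62.755
62.755 is ≥ 44 and < 63 → Developing

Developing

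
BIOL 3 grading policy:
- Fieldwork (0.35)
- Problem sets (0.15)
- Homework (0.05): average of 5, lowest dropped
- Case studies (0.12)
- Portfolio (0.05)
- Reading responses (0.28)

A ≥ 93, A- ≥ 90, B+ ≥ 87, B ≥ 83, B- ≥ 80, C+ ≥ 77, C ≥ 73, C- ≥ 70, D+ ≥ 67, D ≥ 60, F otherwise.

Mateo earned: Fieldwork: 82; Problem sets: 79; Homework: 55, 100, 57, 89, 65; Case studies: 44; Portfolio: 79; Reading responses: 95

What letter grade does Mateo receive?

B-

Homework: drop 55 → average of remaining 4 = 311/4 = 77.75
Weighted total:
  Fieldwork 82 × 0.35 = 28.7
  Problem sets 79 × 0.15 = 11.85
  Homework 77.75 × 0.05 = 3.8875
  Case studies 44 × 0.12 = 5.28
  Portfolio 79 × 0.05 = 3.95
  Reading responses 95 × 0.28 = 26.6
Sum = 80.2675
80.2675 is ≥ 80 and < 83 → B-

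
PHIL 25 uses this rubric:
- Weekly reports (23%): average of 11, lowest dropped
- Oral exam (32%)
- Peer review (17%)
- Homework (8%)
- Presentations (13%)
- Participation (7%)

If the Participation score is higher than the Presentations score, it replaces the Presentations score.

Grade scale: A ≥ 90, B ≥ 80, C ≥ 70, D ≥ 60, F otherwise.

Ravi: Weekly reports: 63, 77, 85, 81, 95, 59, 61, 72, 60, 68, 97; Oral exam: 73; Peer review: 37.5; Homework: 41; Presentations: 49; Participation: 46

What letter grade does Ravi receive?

D

Weekly reports: drop 59 → average of remaining 10 = 759/10 = 75.9
Participation (46) ≤ Presentations (49), so Presentations stays at 49.
Weighted total:
  Weekly reports 75.9 × 0.23 = 17.457
  Oral exam 73 × 0.32 = 23.36
  Peer review 37.5 × 0.17 = 6.375
  Homework 41 × 0.08 = 3.28
  Presentations 49 × 0.13 = 6.37
  Participation 46 × 0.07 = 3.22
Sum = 60.062
60.062 is ≥ 60 and < 70 → D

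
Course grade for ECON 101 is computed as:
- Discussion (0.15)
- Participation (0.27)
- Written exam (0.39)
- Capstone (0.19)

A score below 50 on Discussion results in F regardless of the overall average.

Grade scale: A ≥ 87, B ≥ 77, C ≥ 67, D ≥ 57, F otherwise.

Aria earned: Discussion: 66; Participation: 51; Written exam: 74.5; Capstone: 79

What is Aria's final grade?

C

Discussion score 66 ≥ 50: minimum met.
Weighted total:
  Discussion 66 × 0.15 = 9.9
  Participation 51 × 0.27 = 13.77
  Written exam 74.5 × 0.39 = 29.055
  Capstone 79 × 0.19 = 15.01
Sum = 67.735
67.735 is ≥ 67 and < 77 → C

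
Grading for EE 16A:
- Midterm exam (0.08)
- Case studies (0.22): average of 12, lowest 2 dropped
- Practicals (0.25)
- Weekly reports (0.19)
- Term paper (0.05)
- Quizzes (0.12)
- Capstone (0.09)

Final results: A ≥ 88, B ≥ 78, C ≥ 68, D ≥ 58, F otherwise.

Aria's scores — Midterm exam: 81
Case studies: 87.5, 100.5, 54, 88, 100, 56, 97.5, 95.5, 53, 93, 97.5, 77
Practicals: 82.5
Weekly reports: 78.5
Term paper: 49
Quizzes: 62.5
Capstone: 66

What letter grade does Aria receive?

Case studies: drop 53, 54 → average of remaining 10 = 892.5/10 = 89.25
Weighted total:
  Midterm exam 81 × 0.08 = 6.48
  Case studies 89.25 × 0.22 = 19.635
  Practicals 82.5 × 0.25 = 20.625
  Weekly reports 78.5 × 0.19 = 14.915
  Term paper 49 × 0.05 = 2.45
  Quizzes 62.5 × 0.12 = 7.5
  Capstone 66 × 0.09 = 5.94
Sum = 77.545
77.545 is ≥ 68 and < 78 → C

C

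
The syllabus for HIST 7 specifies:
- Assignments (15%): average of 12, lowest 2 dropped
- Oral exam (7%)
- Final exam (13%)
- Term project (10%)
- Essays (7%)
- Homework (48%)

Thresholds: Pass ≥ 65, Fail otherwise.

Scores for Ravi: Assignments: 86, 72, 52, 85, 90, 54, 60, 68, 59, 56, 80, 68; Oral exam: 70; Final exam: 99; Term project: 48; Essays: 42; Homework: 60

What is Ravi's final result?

Assignments: drop 52, 54 → average of remaining 10 = 724/10 = 72.4
Weighted total:
  Assignments 72.4 × 0.15 = 10.86
  Oral exam 70 × 0.07 = 4.9
  Final exam 99 × 0.13 = 12.87
  Term project 48 × 0.1 = 4.8
  Essays 42 × 0.07 = 2.94
  Homework 60 × 0.48 = 28.8
Sum = 65.17
65.17 ≥ 65 → Pass

Pass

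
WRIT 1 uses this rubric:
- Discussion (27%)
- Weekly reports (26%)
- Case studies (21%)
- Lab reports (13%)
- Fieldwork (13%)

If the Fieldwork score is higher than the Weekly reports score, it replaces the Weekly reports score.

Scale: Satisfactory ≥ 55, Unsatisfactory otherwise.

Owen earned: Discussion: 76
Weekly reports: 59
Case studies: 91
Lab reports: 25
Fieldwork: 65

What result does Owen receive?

Satisfactory

Fieldwork (65) > Weekly reports (59), so Weekly reports counts as 65.
Weighted total:
  Discussion 76 × 0.27 = 20.52
  Weekly reports 65 × 0.26 = 16.9
  Case studies 91 × 0.21 = 19.11
  Lab reports 25 × 0.13 = 3.25
  Fieldwork 65 × 0.13 = 8.45
Sum = 68.23
68.23 ≥ 55 → Satisfactory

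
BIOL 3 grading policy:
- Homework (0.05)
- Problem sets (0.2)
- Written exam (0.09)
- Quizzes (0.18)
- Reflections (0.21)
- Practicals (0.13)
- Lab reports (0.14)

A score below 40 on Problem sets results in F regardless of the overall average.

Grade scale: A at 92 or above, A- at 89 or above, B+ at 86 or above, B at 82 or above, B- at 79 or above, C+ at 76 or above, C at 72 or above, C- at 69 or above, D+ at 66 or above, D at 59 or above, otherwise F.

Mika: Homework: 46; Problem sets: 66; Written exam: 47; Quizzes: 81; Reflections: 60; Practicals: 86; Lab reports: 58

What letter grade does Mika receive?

D+

Problem sets score 66 ≥ 40: minimum met.
Weighted total:
  Homework 46 × 0.05 = 2.3
  Problem sets 66 × 0.2 = 13.2
  Written exam 47 × 0.09 = 4.23
  Quizzes 81 × 0.18 = 14.58
  Reflections 60 × 0.21 = 12.6
  Practicals 86 × 0.13 = 11.18
  Lab reports 58 × 0.14 = 8.12
Sum = 66.21
66.21 is ≥ 66 and < 69 → D+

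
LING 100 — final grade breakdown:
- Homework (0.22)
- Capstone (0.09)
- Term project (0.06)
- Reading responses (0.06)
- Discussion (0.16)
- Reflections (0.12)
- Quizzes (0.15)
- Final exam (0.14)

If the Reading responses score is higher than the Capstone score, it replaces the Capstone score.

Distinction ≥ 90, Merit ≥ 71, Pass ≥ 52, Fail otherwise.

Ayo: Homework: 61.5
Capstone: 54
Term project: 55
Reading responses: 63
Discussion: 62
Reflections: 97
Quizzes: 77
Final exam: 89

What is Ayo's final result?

Merit

Reading responses (63) > Capstone (54), so Capstone counts as 63.
Weighted total:
  Homework 61.5 × 0.22 = 13.53
  Capstone 63 × 0.09 = 5.67
  Term project 55 × 0.06 = 3.3
  Reading responses 63 × 0.06 = 3.78
  Discussion 62 × 0.16 = 9.92
  Reflections 97 × 0.12 = 11.64
  Quizzes 77 × 0.15 = 11.55
  Final exam 89 × 0.14 = 12.46
Sum = 71.85
71.85 is ≥ 71 and < 90 → Merit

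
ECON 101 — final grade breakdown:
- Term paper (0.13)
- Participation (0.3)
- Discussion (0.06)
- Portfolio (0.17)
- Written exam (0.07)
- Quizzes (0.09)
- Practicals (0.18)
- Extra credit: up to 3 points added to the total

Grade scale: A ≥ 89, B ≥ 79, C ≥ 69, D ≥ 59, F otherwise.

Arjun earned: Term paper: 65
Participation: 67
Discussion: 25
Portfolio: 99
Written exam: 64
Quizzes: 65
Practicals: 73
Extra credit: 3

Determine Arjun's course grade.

Weighted total:
  Term paper 65 × 0.13 = 8.45
  Participation 67 × 0.3 = 20.1
  Discussion 25 × 0.06 = 1.5
  Portfolio 99 × 0.17 = 16.83
  Written exam 64 × 0.07 = 4.48
  Quizzes 65 × 0.09 = 5.85
  Practicals 73 × 0.18 = 13.14
Sum = 70.35
Extra credit: 70.35 + 3 = 73.35
73.35 is ≥ 69 and < 79 → C

C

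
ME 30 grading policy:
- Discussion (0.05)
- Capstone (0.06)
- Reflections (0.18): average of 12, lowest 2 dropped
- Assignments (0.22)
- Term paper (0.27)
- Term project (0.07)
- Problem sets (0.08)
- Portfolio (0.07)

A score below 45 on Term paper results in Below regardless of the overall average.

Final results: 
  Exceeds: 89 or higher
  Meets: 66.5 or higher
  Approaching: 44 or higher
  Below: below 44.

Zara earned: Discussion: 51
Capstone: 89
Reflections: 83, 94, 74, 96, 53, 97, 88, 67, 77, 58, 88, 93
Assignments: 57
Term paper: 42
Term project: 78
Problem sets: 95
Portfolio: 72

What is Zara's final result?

Below

Reflections: drop 53, 58 → average of remaining 10 = 857/10 = 85.7
Term paper score 42 < 45: minimum not met.
Weighted total:
  Discussion 51 × 0.05 = 2.55
  Capstone 89 × 0.06 = 5.34
  Reflections 85.7 × 0.18 = 15.426
  Assignments 57 × 0.22 = 12.54
  Term paper 42 × 0.27 = 11.34
  Term project 78 × 0.07 = 5.46
  Problem sets 95 × 0.08 = 7.6
  Portfolio 72 × 0.07 = 5.04
Sum = 65.296
Because the Term paper minimum was not met, the result is Below.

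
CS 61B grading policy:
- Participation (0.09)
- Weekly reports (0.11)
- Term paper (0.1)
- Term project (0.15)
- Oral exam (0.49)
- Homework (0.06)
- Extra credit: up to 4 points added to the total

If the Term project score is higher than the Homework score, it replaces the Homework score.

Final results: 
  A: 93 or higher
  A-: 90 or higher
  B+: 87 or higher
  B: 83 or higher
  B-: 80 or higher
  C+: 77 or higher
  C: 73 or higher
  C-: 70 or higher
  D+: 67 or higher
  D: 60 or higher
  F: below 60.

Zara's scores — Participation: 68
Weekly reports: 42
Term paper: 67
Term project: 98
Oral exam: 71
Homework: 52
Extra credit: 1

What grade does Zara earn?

Term project (98) > Homework (52), so Homework counts as 98.
Weighted total:
  Participation 68 × 0.09 = 6.12
  Weekly reports 42 × 0.11 = 4.62
  Term paper 67 × 0.1 = 6.7
  Term project 98 × 0.15 = 14.7
  Oral exam 71 × 0.49 = 34.79
  Homework 98 × 0.06 = 5.88
Sum = 72.81
Extra credit: 72.81 + 1 = 73.81
73.81 is ≥ 73 and < 77 → C

C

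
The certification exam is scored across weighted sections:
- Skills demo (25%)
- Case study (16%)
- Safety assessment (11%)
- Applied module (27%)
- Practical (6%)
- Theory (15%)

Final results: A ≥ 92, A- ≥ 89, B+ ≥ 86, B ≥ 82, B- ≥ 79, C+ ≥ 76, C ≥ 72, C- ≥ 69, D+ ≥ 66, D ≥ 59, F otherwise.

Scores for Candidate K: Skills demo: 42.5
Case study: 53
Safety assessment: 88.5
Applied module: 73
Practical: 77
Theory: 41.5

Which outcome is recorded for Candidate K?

D

Weighted total:
  Skills demo 42.5 × 0.25 = 10.625
  Case study 53 × 0.16 = 8.48
  Safety assessment 88.5 × 0.11 = 9.735
  Applied module 73 × 0.27 = 19.71
  Practical 77 × 0.06 = 4.62
  Theory 41.5 × 0.15 = 6.225
Sum = 59.395
59.395 is ≥ 59 and < 66 → D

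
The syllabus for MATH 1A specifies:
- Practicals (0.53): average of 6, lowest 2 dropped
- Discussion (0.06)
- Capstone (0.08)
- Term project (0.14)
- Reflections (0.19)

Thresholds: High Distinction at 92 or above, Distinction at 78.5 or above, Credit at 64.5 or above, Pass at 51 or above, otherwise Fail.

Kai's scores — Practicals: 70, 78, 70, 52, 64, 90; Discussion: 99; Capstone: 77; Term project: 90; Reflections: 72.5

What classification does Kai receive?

Distinction

Practicals: drop 52, 64 → average of remaining 4 = 308/4 = 77
Weighted total:
  Practicals 77 × 0.53 = 40.81
  Discussion 99 × 0.06 = 5.94
  Capstone 77 × 0.08 = 6.16
  Term project 90 × 0.14 = 12.6
  Reflections 72.5 × 0.19 = 13.775
Sum = 79.285
79.285 is ≥ 78.5 and < 92 → Distinction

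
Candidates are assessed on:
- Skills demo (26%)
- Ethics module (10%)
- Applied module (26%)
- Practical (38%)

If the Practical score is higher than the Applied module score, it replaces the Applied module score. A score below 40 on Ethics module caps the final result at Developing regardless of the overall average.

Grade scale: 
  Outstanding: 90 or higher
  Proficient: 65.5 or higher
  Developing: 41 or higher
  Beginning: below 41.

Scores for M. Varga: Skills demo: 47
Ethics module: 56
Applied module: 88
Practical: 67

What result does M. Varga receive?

Proficient

Practical (67) ≤ Applied module (88), so Applied module stays at 88.
Ethics module score 56 ≥ 40: minimum met.
Weighted total:
  Skills demo 47 × 0.26 = 12.22
  Ethics module 56 × 0.1 = 5.6
  Applied module 88 × 0.26 = 22.88
  Practical 67 × 0.38 = 25.46
Sum = 66.16
66.16 is ≥ 65.5 and < 90 → Proficient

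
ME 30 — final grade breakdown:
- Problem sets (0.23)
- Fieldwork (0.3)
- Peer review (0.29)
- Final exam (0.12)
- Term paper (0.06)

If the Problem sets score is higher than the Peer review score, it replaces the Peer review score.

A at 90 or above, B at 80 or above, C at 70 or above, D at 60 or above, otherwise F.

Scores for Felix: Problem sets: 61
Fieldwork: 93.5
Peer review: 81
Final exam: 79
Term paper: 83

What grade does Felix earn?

B

Problem sets (61) ≤ Peer review (81), so Peer review stays at 81.
Weighted total:
  Problem sets 61 × 0.23 = 14.03
  Fieldwork 93.5 × 0.3 = 28.05
  Peer review 81 × 0.29 = 23.49
  Final exam 79 × 0.12 = 9.48
  Term paper 83 × 0.06 = 4.98
Sum = 80.03
80.03 is ≥ 80 and < 90 → B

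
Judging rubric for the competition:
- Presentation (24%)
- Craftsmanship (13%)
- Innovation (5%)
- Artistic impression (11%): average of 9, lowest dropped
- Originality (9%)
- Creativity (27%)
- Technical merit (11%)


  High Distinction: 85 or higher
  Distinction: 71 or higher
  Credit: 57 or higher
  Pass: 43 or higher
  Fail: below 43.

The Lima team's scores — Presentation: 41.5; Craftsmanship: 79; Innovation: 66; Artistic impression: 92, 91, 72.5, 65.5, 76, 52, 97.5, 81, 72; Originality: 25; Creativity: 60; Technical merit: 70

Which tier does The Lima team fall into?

Artistic impression: drop 52 → average of remaining 8 = 647.5/8 = 80.9375
Weighted total:
  Presentation 41.5 × 0.24 = 9.96
  Craftsmanship 79 × 0.13 = 10.27
  Innovation 66 × 0.05 = 3.3
  Artistic impression 80.9375 × 0.11 = 8.903125
  Originality 25 × 0.09 = 2.25
  Creativity 60 × 0.27 = 16.2
  Technical merit 70 × 0.11 = 7.7
Sum = 58.583125
58.583125 is ≥ 57 and < 71 → Credit

Credit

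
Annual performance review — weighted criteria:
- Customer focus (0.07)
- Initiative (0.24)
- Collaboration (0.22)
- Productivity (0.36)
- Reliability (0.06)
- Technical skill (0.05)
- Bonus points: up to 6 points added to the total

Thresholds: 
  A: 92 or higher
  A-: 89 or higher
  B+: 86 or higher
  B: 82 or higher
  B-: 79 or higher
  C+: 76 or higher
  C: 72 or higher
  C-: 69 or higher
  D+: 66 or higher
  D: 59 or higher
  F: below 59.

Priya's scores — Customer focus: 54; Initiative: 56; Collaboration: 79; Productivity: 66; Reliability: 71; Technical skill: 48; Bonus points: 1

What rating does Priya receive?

D+

Weighted total:
  Customer focus 54 × 0.07 = 3.78
  Initiative 56 × 0.24 = 13.44
  Collaboration 79 × 0.22 = 17.38
  Productivity 66 × 0.36 = 23.76
  Reliability 71 × 0.06 = 4.26
  Technical skill 48 × 0.05 = 2.4
Sum = 65.02
Bonus points: 65.02 + 1 = 66.02
66.02 is ≥ 66 and < 69 → D+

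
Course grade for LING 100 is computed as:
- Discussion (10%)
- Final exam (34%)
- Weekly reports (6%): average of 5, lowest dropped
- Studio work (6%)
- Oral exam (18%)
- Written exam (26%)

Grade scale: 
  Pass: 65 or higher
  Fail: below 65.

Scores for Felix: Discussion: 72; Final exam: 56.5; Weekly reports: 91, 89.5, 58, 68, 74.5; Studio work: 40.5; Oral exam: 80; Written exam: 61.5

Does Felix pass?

Weekly reports: drop 58 → average of remaining 4 = 323/4 = 80.75
Weighted total:
  Discussion 72 × 0.1 = 7.2
  Final exam 56.5 × 0.34 = 19.21
  Weekly reports 80.75 × 0.06 = 4.845
  Studio work 40.5 × 0.06 = 2.43
  Oral exam 80 × 0.18 = 14.4
  Written exam 61.5 × 0.26 = 15.99
Sum = 64.075
64.075 < 65 → Fail

Fail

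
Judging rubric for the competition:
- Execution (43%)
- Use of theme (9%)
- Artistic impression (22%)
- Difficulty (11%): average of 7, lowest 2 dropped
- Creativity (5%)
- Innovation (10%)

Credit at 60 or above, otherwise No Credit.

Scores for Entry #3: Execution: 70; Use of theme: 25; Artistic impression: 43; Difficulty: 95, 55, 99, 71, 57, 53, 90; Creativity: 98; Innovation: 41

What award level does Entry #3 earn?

No Credit

Difficulty: drop 53, 55 → average of remaining 5 = 412/5 = 82.4
Weighted total:
  Execution 70 × 0.43 = 30.1
  Use of theme 25 × 0.09 = 2.25
  Artistic impression 43 × 0.22 = 9.46
  Difficulty 82.4 × 0.11 = 9.064
  Creativity 98 × 0.05 = 4.9
  Innovation 41 × 0.1 = 4.1
Sum = 59.874
59.874 < 60 → No Credit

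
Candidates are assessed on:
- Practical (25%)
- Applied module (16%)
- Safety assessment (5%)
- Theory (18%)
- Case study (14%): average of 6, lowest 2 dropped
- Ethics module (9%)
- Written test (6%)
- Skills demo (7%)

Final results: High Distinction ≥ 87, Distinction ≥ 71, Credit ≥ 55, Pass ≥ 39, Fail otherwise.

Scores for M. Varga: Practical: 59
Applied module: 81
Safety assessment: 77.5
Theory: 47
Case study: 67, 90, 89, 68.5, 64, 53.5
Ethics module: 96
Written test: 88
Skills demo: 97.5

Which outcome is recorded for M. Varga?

Distinction

Case study: drop 53.5, 64 → average of remaining 4 = 314.5/4 = 78.625
Weighted total:
  Practical 59 × 0.25 = 14.75
  Applied module 81 × 0.16 = 12.96
  Safety assessment 77.5 × 0.05 = 3.875
  Theory 47 × 0.18 = 8.46
  Case study 78.625 × 0.14 = 11.0075
  Ethics module 96 × 0.09 = 8.64
  Written test 88 × 0.06 = 5.28
  Skills demo 97.5 × 0.07 = 6.825
Sum = 71.7975
71.7975 is ≥ 71 and < 87 → Distinction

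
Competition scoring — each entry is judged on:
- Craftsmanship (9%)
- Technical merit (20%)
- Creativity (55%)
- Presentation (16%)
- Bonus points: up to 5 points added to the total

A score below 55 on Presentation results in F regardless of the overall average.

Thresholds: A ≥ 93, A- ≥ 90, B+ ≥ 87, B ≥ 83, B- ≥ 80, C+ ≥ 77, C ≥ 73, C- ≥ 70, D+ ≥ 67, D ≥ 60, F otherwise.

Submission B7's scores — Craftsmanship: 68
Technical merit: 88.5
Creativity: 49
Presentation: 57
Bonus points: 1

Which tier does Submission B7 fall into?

D

Presentation score 57 ≥ 55: minimum met.
Weighted total:
  Craftsmanship 68 × 0.09 = 6.12
  Technical merit 88.5 × 0.2 = 17.7
  Creativity 49 × 0.55 = 26.95
  Presentation 57 × 0.16 = 9.12
Sum = 59.89
Bonus points: 59.89 + 1 = 60.89
60.89 is ≥ 60 and < 67 → D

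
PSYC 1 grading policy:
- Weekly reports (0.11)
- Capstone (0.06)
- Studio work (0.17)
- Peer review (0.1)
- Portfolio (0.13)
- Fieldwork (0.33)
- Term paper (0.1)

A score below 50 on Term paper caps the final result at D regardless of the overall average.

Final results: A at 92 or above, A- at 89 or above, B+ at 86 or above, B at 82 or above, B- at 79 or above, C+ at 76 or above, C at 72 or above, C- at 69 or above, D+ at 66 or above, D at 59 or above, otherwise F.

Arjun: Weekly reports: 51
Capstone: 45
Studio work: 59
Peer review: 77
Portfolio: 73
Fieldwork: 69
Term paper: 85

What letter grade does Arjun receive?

Term paper score 85 ≥ 50: minimum met.
Weighted total:
  Weekly reports 51 × 0.11 = 5.61
  Capstone 45 × 0.06 = 2.7
  Studio work 59 × 0.17 = 10.03
  Peer review 77 × 0.1 = 7.7
  Portfolio 73 × 0.13 = 9.49
  Fieldwork 69 × 0.33 = 22.77
  Term paper 85 × 0.1 = 8.5
Sum = 66.8
66.8 is ≥ 66 and < 69 → D+

D+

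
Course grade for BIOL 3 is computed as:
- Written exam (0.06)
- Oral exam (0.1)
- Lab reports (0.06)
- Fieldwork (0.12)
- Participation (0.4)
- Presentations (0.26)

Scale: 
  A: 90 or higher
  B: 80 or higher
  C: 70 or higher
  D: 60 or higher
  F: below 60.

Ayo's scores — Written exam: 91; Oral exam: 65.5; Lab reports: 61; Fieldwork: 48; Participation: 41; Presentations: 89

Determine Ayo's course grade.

Weighted total:
  Written exam 91 × 0.06 = 5.46
  Oral exam 65.5 × 0.1 = 6.55
  Lab reports 61 × 0.06 = 3.66
  Fieldwork 48 × 0.12 = 5.76
  Participation 41 × 0.4 = 16.4
  Presentations 89 × 0.26 = 23.14
Sum = 60.97
60.97 is ≥ 60 and < 70 → D

D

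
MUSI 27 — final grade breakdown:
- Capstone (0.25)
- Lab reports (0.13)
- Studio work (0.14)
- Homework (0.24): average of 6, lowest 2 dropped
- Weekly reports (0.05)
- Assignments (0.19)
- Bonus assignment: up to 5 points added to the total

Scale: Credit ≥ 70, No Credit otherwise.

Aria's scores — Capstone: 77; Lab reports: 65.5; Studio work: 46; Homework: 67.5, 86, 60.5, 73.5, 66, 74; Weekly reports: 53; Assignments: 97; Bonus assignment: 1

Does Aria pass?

Homework: drop 60.5, 66 → average of remaining 4 = 301/4 = 75.25
Weighted total:
  Capstone 77 × 0.25 = 19.25
  Lab reports 65.5 × 0.13 = 8.515
  Studio work 46 × 0.14 = 6.44
  Homework 75.25 × 0.24 = 18.06
  Weekly reports 53 × 0.05 = 2.65
  Assignments 97 × 0.19 = 18.43
Sum = 73.345
Bonus assignment: 73.345 + 1 = 74.345
74.345 ≥ 70 → Credit

Credit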